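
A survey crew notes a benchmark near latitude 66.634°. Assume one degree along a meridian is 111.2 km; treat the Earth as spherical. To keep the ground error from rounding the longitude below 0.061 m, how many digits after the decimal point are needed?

At 66.634° one degree of longitude covers 111200 × cos 66.634° ≈ 111200 × 0.3966 ≈ 44102.3 m.
N decimal places → at most half a unit in the last place, 0.5 × 10⁻ᴺ° = 44102.3/2 × 10⁻ᴺ m.
Need 0.5 × 44102.3 × 10⁻ᴺ ≤ 0.061 → 10⁻ᴺ ≤ 2.766e-06, so N ≥ 5.56.
So 6 decimal places suffice (0.0221 m); 5 would allow up to 0.221 m.

6 decimal places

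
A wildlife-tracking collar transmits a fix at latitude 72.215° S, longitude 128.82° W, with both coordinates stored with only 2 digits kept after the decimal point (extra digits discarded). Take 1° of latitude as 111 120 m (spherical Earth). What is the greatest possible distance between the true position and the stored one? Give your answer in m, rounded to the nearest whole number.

Truncating at 2 decimal places can drop up to a full unit in the last place, so each coordinate may be off by as much as 0.01°.
N–S: 0.01° × 111120 m/° = 1111.2 m.
E–W at 72.215°: 0.01° × 111120 × cos 72.215° = 0.01 × 111120 × 0.3054 ≈ 339.412 m.
The two errors are perpendicular, so the maximum displacement is √(1111.2² + 339.412²) ≈ 1161.88 m.

1162 m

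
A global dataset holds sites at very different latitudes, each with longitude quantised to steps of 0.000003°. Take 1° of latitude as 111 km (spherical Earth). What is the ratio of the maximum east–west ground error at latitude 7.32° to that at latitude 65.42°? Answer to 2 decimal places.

2.38

With a 0.000003° grid the true value lies within half a step, ±0.000003°/2 = ±1.5e-06°, of the stored one.
At 7.32°: 1.5e-06° × 111000 × cos 7.32° = 1.5e-06 × 111000 × 0.9919 ≈ 0.16514 m.
Error at 65.42° = 1.5e-06° × 111000 × cos 65.42° ≈ 0.1665 × 0.4160 = 0.069258 m.
Ratio: 0.16514 / 0.069258 = cos 7.32° / cos 65.42° ≈ 2.3845.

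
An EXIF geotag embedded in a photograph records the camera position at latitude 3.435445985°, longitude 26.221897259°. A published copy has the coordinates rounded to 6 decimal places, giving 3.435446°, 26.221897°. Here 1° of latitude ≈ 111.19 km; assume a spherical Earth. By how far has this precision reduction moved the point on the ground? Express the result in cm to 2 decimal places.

2.88 cm

Δlat = 3.435445985 − 3.435446 = -0.000000015°; Δlon = 26.221897259 − 26.221897 = +0.000000259°.
North–south shift: -0.000000015 × 111190 = -0.00166785 m.
E–W at 3.43545°: 0.000000259° × 111190 × cos 3.43545° = 0.000000259 × 111190 × 0.9982 ≈ 0.0287465 m.
Combined displacement = (0.00166785² + 0.0287465²)^½ ≈ 0.0287948 m.
That is 0.0287948 m = 2.8795 cm.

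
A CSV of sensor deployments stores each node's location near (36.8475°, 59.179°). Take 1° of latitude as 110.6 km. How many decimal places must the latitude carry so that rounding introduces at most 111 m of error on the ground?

One degree of latitude covers 110600 m.
N decimal places → at most half a unit in the last place, 0.5 × 10⁻ᴺ° = 110600/2 × 10⁻ᴺ m.
Setting 55300 × 10⁻ᴺ ≤ 111 gives 10ᴺ ≥ 498.2, i.e. N ≥ 2.70.
N = 2 would give 553 m (too coarse); N = 3 gives 55.3 m ≤ 111 m.

3 decimal places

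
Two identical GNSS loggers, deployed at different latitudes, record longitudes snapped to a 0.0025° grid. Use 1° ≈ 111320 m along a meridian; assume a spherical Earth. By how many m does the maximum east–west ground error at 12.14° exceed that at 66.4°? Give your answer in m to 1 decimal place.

80.3 m

With a 0.0025° grid the true value lies within half a step, ±0.0025°/2 = ±0.00125°, of the stored one.
At 12.14°: 0.00125° × 111320 × cos 12.14° = 0.00125 × 111320 × 0.9776 ≈ 136.04 m.
At 66.4°: 0.00125° × 111320 × cos 66.4° = 0.00125 × 111320 × 0.4003 ≈ 55.709 m.
Difference: 136.04 − 55.709 = 80.33 m.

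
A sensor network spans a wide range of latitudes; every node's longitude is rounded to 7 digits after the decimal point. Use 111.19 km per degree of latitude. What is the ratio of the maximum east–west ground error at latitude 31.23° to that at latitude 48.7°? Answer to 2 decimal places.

1.30

Rounding to 7 decimal places leaves the longitude within ±5e-08° of the true value.
At 31.23°: 5e-08° × 111190 × cos 31.23° = 5e-08 × 111190 × 0.8551 ≈ 0.0047539 m.
At 48.7°: 5e-08° × 111190 × cos 48.7° = 5e-08 × 111190 × 0.6600 ≈ 0.0036693 m.
Ratio: 0.0047539 / 0.0036693 = cos 31.23° / cos 48.7° ≈ 1.2956.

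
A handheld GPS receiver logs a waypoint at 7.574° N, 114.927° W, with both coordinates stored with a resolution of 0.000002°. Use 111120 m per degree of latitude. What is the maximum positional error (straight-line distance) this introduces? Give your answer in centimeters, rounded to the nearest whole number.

16 centimeters

With a 0.000002° grid the true value lies within half a step, ±0.000002°/2 = ±1e-06°, of the stored one.
North–south component: 1e-06° × 111120 = 0.11112 m.
East–west component at 7.574°: 1e-06° × 111120 × cos 7.574° ≈ 1e-06 × 110151 ≈ 0.110151 m.
The two errors are perpendicular, so the maximum displacement is √(0.11112² + 0.110151²) ≈ 0.156463 m.
That is 0.156463 m = 15.646 cm.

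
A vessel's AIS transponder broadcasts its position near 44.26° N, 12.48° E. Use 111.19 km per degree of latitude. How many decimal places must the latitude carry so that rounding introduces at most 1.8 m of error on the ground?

One degree of latitude covers 111190 m.
Rounding to N decimal places gives at most 0.5 × 10⁻ᴺ degrees of error, i.e. 0.5 × 10⁻ᴺ × 111190 m.
Need 0.5 × 111190 × 10⁻ᴺ ≤ 1.8 → 10⁻ᴺ ≤ 3.238e-05, so N ≥ 4.49.
At 4 places the error can reach 5.56 m, but 5 places keeps it to 0.556 m.

5 decimal places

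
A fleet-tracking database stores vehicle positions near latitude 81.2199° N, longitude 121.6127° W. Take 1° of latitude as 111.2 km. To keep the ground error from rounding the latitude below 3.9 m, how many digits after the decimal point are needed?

5

One degree of latitude covers 111200 m.
Rounding to N decimal places gives at most 0.5 × 10⁻ᴺ degrees of error, i.e. 0.5 × 10⁻ᴺ × 111200 m.
Setting 55600 × 10⁻ᴺ ≤ 3.9 gives 10ᴺ ≥ 1.426e+04, i.e. N ≥ 4.15.
So 5 decimal places suffice (0.556 m); 4 would allow up to 5.56 m.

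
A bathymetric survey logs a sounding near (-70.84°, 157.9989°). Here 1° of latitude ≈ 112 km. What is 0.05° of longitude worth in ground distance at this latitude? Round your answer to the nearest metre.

1838 metres

0.05° of longitude at 70.84° is 0.05 × 112000 × cos 70.84° ≈ 0.05 × 36759.2 = 1837.96 m.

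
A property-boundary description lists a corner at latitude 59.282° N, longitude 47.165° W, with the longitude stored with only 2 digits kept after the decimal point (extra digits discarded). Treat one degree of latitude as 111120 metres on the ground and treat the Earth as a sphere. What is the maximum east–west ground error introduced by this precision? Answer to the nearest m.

Truncating at 2 decimal places can drop up to a full unit in the last place, so the longitude may be off by as much as 0.01°.
Parallels shrink by cos φ, so at 59.282° a degree of longitude is 111120 × 0.5108 ≈ 56761.5 m.
East–west error: 0.01° × 56761.5 m/° ≈ 567.615 m.

568 m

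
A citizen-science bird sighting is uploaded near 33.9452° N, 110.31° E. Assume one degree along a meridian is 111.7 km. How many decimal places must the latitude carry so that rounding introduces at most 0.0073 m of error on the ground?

7 decimal places

One degree of latitude covers 111700 m.
N decimal places → at most half a unit in the last place, 0.5 × 10⁻ᴺ° = 111700/2 × 10⁻ᴺ m.
Setting 55850 × 10⁻ᴺ ≤ 0.0073 gives 10ᴺ ≥ 7.651e+06, i.e. N ≥ 6.88.
So 7 decimal places suffice (0.00558 m); 6 would allow up to 0.0558 m.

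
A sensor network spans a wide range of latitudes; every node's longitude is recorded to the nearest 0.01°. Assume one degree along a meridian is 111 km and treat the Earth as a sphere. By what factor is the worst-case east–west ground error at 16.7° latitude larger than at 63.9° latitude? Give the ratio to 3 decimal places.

Rounding to 2 decimal places leaves the longitude within ±0.005° of the true value.
At 16.7°: 0.005° × 111000 × cos 16.7° = 0.005 × 111000 × 0.9578 ≈ 531.59 m.
Error at 63.9° = 0.005° × 111000 × cos 63.9° ≈ 555 × 0.4399 = 244.17 m.
Ratio: 531.59 / 244.17 = cos 16.7° / cos 63.9° ≈ 2.1772.

2.177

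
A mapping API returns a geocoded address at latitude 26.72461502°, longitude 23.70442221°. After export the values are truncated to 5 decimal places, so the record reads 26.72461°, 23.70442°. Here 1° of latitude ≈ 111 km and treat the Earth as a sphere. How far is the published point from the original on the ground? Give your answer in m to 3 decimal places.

The latitude changed by +0.00000502° and the longitude by +0.00000221°.
N–S: 0.00000502° × 111000 m/° = 0.55722 m.
E–W at 26.7246°: 0.00000221° × 111000 × cos 26.7246° = 0.00000221 × 111000 × 0.8932 ≈ 0.219106 m.
Combined displacement = (0.55722² + 0.219106²)^½ ≈ 0.59875 m.

0.599 m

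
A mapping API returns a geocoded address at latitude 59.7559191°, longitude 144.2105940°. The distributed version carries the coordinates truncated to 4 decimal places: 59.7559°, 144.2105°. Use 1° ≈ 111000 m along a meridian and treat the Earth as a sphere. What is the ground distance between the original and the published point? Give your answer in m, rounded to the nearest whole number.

Δlat = 59.7559191 − 59.7559 = +0.0000191°; Δlon = 144.2105940 − 144.2105 = +0.0000940°.
North–south shift: 0.0000191 × 111000 = 2.1201 m.
E–W at 59.7559°: 0.0000940° × 111000 × cos 59.7559° = 0.0000940 × 111000 × 0.5037 ≈ 5.25545 m.
Combined displacement = (2.1201² + 5.25545²)^½ ≈ 5.66697 m.

6 m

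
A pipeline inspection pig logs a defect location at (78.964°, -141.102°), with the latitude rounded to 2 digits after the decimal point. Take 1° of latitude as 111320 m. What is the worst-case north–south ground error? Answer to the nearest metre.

557 metres

Rounding to 2 decimal places leaves the latitude within ±0.005° of the true value.
Along the meridian that is 0.005° × 111320 m/° = 556.6 m.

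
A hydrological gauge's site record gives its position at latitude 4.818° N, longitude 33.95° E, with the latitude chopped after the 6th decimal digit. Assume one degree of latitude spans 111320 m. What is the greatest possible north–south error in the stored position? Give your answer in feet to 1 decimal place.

0.4 feet

Truncating at 6 decimal places can drop up to a full unit in the last place, so the latitude may be off by as much as 1e-06°.
North–south distance: 1e-06° × 111320 m/° = 0.11132 m.
In feet: 0.11132 m ÷ 0.3048 ≈ 0.36522 ft.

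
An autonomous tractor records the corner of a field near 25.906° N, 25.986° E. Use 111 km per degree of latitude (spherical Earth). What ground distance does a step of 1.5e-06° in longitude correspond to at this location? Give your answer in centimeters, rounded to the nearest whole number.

15 centimeters

At 25.906° a degree of longitude is 111000 × cos 25.906° ≈ 99845.8 m, so 1.5e-06° corresponds to 0.149769 m.
That is 0.149769 m = 14.977 cm.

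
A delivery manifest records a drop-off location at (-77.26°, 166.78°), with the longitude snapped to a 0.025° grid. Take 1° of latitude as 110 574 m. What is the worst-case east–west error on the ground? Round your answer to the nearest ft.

1000 ft

With a 0.025° grid the true value lies within half a step, ±0.025°/2 = ±0.0125°, of the stored one.
One degree of longitude at 77.26° is 110574 × cos 77.26° ≈ 110574 × 0.2205 = 24384.6 m.
So at most 0.0125° × 24384.6 ≈ 304.807 m east–west.
Converting: 304.807 m × 3.2808 ft/m ≈ 1000 ft.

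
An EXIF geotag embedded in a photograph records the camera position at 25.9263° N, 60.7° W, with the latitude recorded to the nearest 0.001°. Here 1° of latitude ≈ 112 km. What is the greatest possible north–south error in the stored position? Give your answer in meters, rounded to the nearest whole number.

Rounding to 3 decimal places leaves the latitude within ±0.0005° of the true value.
North–south distance: 0.0005° × 112000 m/° = 56 m.

56 meters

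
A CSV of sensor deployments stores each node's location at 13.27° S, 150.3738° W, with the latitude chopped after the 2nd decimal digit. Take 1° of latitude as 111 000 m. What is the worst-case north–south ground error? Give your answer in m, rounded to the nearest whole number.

1110 m

Truncating at 2 decimal places can drop up to a full unit in the last place, so the latitude may be off by as much as 0.01°.
So the N–S error is at most 0.01 × 111000 = 1110 m.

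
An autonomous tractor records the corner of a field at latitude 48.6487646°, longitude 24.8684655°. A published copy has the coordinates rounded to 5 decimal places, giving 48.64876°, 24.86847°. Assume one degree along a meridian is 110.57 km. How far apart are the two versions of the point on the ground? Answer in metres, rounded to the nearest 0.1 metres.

Δlat = 48.6487646 − 48.64876 = +0.0000046°; Δlon = 24.8684655 − 24.86847 = -0.0000045°.
N–S: 0.0000046° × 110570 m/° = 0.508622 m.
E–W at 48.6488°: -0.0000045° × 110570 × cos 48.6488° = -0.0000045 × 110570 × 0.6607 ≈ -0.328728 m.
Distance: √(0.508622² + 0.328728²) ≈ 0.605606 m.

0.6 metres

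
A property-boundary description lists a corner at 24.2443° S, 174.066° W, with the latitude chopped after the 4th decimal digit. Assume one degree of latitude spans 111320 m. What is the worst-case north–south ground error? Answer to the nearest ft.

Truncating at 4 decimal places can drop up to a full unit in the last place, so the latitude may be off by as much as 0.0001°.
So the N–S error is at most 0.0001 × 111320 = 11.132 m.
In feet: 11.132 m ÷ 0.3048 ≈ 36.522 ft.

37 ft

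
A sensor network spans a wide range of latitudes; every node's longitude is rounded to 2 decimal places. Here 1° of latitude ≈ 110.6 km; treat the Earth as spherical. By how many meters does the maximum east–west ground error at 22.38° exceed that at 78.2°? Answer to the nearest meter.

398 meters

Rounding to 2 decimal places leaves the longitude within ±0.005° of the true value.
At 22.38°: 0.005° × 110600 × cos 22.38° = 0.005 × 110600 × 0.9247 ≈ 511.35 m.
Error at 78.2° = 0.005° × 110600 × cos 78.2° ≈ 553 × 0.2045 = 113.09 m.
Difference: 511.35 − 113.09 = 398.26 m.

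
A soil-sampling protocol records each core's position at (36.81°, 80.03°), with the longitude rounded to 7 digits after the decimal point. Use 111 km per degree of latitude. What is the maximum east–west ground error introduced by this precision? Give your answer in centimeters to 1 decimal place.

0.4 centimeters

Rounding to 7 decimal places leaves the longitude within ±5e-08° of the true value.
One degree of longitude at 36.81° is 111000 × cos 36.81° ≈ 111000 × 0.8006 = 88869.6 m.
So at most 5e-08° × 88869.6 ≈ 0.00444348 m east–west.
That is 0.00444348 m = 0.44435 cm.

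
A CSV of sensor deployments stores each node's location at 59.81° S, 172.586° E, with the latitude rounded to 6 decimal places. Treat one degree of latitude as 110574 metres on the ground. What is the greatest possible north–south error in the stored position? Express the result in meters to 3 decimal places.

0.055 meters

Rounding to 6 decimal places leaves the latitude within ±5e-07° of the true value.
So the N–S error is at most 5e-07 × 110574 = 0.055287 m.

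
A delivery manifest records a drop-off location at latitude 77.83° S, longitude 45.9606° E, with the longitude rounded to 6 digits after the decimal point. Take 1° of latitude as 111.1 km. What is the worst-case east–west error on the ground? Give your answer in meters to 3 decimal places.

0.012 meters

Rounding to 6 decimal places leaves the longitude within ±5e-07° of the true value.
One degree of longitude at 77.83° is 111100 × cos 77.83° ≈ 111100 × 0.2108 = 23421.3 m.
East–west error: 5e-07° × 23421.3 m/° ≈ 0.0117107 m.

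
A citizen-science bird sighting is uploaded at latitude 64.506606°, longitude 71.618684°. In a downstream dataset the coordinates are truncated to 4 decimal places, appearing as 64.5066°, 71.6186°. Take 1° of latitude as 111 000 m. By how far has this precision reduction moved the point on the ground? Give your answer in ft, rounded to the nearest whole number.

The latitude changed by +0.000006° and the longitude by +0.000084°.
North–south shift: 0.000006 × 111000 = 0.666 m.
East–west at this latitude: 0.000084° × 111000 × cos 64.5066° ≈ 0.000084 × 47775.2 = 4.01312 m.
Distance: √(0.666² + 4.01312²) ≈ 4.068 m.
In feet: 4.068 m ÷ 0.3048 ≈ 13.346 ft.

13 ft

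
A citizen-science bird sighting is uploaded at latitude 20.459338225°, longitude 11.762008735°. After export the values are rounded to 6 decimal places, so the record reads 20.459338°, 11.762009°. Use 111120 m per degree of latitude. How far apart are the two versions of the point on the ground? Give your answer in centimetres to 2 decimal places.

3.72 centimetres

Δlat = 20.459338225 − 20.459338 = +0.000000225°; Δlon = 11.762008735 − 11.762009 = -0.000000265°.
North–south shift: 0.000000225 × 111120 = 0.025002 m.
E–W at 20.4593°: -0.000000265° × 111120 × cos 20.4593° = -0.000000265 × 111120 × 0.9369 ≈ -0.0275893 m.
Combined displacement = (0.025002² + 0.0275893²)^½ ≈ 0.0372326 m.
That is 0.0372326 m = 3.7233 cm.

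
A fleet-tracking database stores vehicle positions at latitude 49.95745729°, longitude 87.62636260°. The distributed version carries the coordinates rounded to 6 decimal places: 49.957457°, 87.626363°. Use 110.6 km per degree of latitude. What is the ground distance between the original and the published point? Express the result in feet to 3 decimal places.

The latitude changed by +0.00000029° and the longitude by -0.00000040°.
N–S: 0.00000029° × 110600 m/° = 0.032074 m.
East–west at this latitude: -0.00000040° × 110600 × cos 49.9575° ≈ -0.00000040 × 71155.2 = -0.0284621 m.
Combined displacement = (0.032074² + 0.0284621²)^½ ≈ 0.0428816 m.
Converting: 0.0428816 m × 3.2808 ft/m ≈ 0.14069 ft.

0.141 feet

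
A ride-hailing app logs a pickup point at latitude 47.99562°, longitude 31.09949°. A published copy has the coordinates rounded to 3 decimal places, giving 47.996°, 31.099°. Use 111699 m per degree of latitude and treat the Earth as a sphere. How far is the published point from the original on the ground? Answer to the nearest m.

Δlat = 47.99562 − 47.996 = -0.00038°; Δlon = 31.09949 − 31.099 = +0.00049°.
North–south shift: -0.00038 × 111699 = -42.4456 m.
East–west at this latitude: 0.00049° × 111699 × cos 47.996° ≈ 0.00049 × 74747 = 36.626 m.
Distance: √(42.4456² + 36.626²) ≈ 56.0633 m.

56 m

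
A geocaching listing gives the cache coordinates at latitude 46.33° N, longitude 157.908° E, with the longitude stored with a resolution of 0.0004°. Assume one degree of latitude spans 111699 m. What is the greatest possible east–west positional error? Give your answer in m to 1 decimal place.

15.4 m

With a 0.0004° grid the true value lies within half a step, ±0.0004°/2 = ±0.0002°, of the stored one.
One degree of longitude at 46.33° is 111699 × cos 46.33° ≈ 111699 × 0.6905 = 77128.6 m.
So at most 0.0002° × 77128.6 ≈ 15.4257 m east–west.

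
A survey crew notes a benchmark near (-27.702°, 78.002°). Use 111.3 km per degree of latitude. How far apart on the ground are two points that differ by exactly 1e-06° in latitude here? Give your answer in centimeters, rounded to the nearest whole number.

Along a meridian 1e-06° is 1e-06 × 111300 = 0.1113 m.
That is 0.1113 m = 11.13 cm.

11 centimeters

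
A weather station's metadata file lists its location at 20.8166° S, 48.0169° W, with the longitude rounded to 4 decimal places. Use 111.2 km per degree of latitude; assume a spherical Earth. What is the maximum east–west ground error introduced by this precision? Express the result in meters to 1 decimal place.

Rounding to 4 decimal places leaves the longitude within ±5e-05° of the true value.
One degree of longitude at 20.8166° is 111200 × cos 20.8166° ≈ 111200 × 0.9347 = 103941 m.
East–west error: 5e-05° × 103941 m/° ≈ 5.19706 m.

5.2 meters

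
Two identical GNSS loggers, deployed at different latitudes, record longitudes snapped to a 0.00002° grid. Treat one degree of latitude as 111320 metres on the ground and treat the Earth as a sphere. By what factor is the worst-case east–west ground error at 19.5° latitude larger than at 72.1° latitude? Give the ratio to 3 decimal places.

With a 0.00002° grid the true value lies within half a step, ±0.00002°/2 = ±1e-05°, of the stored one.
Error at 19.5° = 1e-05° × 111320 × cos 19.5° ≈ 1.1132 × 0.9426 = 1.0493 m.
Error at 72.1° = 1e-05° × 111320 × cos 72.1° ≈ 1.1132 × 0.3074 = 0.34215 m.
The ratio reduces to cos 19.5° / cos 72.1° = 0.9426/0.3074 ≈ 3.0669.

3.067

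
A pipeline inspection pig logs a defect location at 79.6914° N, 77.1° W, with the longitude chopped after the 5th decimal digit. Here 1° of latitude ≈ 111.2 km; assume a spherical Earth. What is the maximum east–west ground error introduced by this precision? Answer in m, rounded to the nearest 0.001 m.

0.199 m

Truncating at 5 decimal places can drop up to a full unit in the last place, so the longitude may be off by as much as 1e-05°.
At latitude 79.6914° a degree of longitude spans 111200 m × cos 79.6914° = 111200 × 0.1789 ≈ 19899.2 m.
East–west error: 1e-05° × 19899.2 m/° ≈ 0.198992 m.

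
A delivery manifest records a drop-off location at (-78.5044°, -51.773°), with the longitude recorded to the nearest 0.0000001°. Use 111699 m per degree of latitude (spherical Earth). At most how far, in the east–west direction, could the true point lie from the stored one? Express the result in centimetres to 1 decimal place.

0.1 centimetres

Rounding to 7 decimal places leaves the longitude within ±5e-08° of the true value.
One degree of longitude at 78.5044° is 111699 × cos 78.5044° ≈ 111699 × 0.1993 = 22260.8 m.
Maximum E–W displacement: 5e-08 × 22260.8 = 0.00111304 m.
That is 0.00111304 m = 0.1113 cm.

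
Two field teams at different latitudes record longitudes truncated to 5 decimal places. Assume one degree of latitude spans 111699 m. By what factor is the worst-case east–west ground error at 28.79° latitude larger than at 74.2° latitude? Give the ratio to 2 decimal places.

Truncating at 5 decimal places can drop up to a full unit in the last place, so the longitude may be off by as much as 1e-05°.
Error at 28.79° = 1e-05° × 111699 × cos 28.79° ≈ 1.117 × 0.8764 = 0.97892 m.
At 74.2°: 1e-05° × 111699 × cos 74.2° = 1e-05 × 111699 × 0.2723 ≈ 0.30413 m.
The ratio reduces to cos 28.79° / cos 74.2° = 0.8764/0.2723 ≈ 3.2187.

3.22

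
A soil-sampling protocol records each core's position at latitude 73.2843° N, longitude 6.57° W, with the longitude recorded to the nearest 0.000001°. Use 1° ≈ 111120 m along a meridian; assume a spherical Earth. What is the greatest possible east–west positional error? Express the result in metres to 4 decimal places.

0.0160 metres

Rounding to 6 decimal places leaves the longitude within ±5e-07° of the true value.
One degree of longitude at 73.2843° is 111120 × cos 73.2843° ≈ 111120 × 0.2876 = 31960.7 m.
East–west error: 5e-07° × 31960.7 m/° ≈ 0.0159803 m.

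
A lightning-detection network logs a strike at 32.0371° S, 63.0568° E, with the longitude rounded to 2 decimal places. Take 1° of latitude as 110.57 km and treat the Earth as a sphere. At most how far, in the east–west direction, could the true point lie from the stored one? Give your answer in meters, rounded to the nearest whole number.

Rounding to 2 decimal places leaves the longitude within ±0.005° of the true value.
At latitude 32.0371° a degree of longitude spans 110570 m × cos 32.0371° = 110570 × 0.8477 ≈ 93730.7 m.
So at most 0.005° × 93730.7 ≈ 468.654 m east–west.

469 meters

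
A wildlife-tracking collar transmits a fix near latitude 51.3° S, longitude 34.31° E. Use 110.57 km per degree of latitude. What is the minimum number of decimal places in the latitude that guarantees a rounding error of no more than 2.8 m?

5 decimal places

One degree of latitude covers 110570 m.
With N decimal places the half-ulp bound is 0.5·10⁻ᴺ°, or 0.5·10⁻ᴺ × 110570 m on the ground.
Need 0.5 × 110570 × 10⁻ᴺ ≤ 2.8 → 10⁻ᴺ ≤ 5.065e-05, so N ≥ 4.30.
So 5 decimal places suffice (0.553 m); 4 would allow up to 5.53 m.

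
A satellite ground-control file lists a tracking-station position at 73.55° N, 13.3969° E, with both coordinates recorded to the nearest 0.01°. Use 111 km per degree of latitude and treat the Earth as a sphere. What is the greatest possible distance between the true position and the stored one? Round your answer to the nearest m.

Rounding to 2 decimal places leaves each coordinate within ±0.005° of the true value.
N–S: 0.005° × 111000 m/° = 555 m.
Longitude error → 0.005 × 111000 × cos 73.55° = 0.005 × 111000 × 0.2832 ≈ 157.164 m.
Worst case both components are at the extreme and orthogonal: √(555² + 157.164²) ≈ 576.824 m.

577 m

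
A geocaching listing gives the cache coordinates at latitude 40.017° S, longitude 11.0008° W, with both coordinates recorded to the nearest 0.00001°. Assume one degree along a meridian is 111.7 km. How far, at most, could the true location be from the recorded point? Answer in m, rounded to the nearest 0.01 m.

0.70 m

Rounding to 5 decimal places leaves each coordinate within ±5e-06° of the true value.
N–S: 5e-06° × 111700 m/° = 0.5585 m.
Longitude error → 5e-06 × 111700 × cos 40.017° = 5e-06 × 111700 × 0.7659 ≈ 0.427729 m.
Worst case both components are at the extreme and orthogonal: √(0.5585² + 0.427729²) ≈ 0.703473 m.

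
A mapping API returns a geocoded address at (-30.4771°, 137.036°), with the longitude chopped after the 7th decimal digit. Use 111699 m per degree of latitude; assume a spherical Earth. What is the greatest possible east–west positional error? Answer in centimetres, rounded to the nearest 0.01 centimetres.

0.96 centimetres

Truncating at 7 decimal places can drop up to a full unit in the last place, so the longitude may be off by as much as 1e-07°.
One degree of longitude at 30.4771° is 111699 × cos 30.4771° ≈ 111699 × 0.8618 = 96265.8 m.
So at most 1e-07° × 96265.8 ≈ 0.00962658 m east–west.
That is 0.00962658 m = 0.96266 cm.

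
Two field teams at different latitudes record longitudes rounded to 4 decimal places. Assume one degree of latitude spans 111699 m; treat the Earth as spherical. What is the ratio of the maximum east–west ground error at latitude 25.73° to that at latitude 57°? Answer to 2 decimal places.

Rounding to 4 decimal places leaves the longitude within ±5e-05° of the true value.
Error at 25.73° = 5e-05° × 111699 × cos 25.73° ≈ 5.585 × 0.9008 = 5.0312 m.
Error at 57° = 5e-05° × 111699 × cos 57° ≈ 5.585 × 0.5446 = 3.0418 m.
Ratio: 5.0312 / 3.0418 = cos 25.73° / cos 57° ≈ 1.6540.

1.65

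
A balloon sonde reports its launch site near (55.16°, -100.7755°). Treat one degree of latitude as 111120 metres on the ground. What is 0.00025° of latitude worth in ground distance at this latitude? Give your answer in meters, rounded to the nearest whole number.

28 meters

0.00025° × 111120 m/° = 27.78 m.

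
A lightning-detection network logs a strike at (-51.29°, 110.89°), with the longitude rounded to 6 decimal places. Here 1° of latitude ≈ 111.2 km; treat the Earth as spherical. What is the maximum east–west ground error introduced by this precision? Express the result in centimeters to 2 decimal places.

3.48 centimeters

Rounding to 6 decimal places leaves the longitude within ±5e-07° of the true value.
At latitude 51.29° a degree of longitude spans 111200 m × cos 51.29° = 111200 × 0.6254 ≈ 69542.1 m.
Maximum E–W displacement: 5e-07 × 69542.1 = 0.0347711 m.
That is 0.0347711 m = 3.4771 cm.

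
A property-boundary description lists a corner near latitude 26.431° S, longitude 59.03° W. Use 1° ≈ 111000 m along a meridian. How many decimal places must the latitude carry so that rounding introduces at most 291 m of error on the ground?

3 decimal places

One degree of latitude covers 111000 m.
N decimal places → at most half a unit in the last place, 0.5 × 10⁻ᴺ° = 111000/2 × 10⁻ᴺ m.
Setting 55500 × 10⁻ᴺ ≤ 291 gives 10ᴺ ≥ 190.7, i.e. N ≥ 2.28.
N = 2 would give 555 m (too coarse); N = 3 gives 55.5 m ≤ 291 m.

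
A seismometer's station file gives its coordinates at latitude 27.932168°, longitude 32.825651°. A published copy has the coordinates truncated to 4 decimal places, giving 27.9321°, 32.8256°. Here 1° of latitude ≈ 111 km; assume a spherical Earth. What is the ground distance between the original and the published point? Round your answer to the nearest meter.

Δlat = 27.932168 − 27.9321 = +0.000068°; Δlon = 32.825651 − 32.8256 = +0.000051°.
North–south shift: 0.000068 × 111000 = 7.548 m.
East–west at this latitude: 0.000051° × 111000 × cos 27.9321° ≈ 0.000051 × 98068.9 = 5.00151 m.
Distance: √(7.548² + 5.00151²) ≈ 9.05469 m.

9 meters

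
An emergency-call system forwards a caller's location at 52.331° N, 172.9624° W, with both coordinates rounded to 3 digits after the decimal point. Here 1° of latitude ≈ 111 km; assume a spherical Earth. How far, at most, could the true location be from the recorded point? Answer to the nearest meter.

Rounding to 3 decimal places leaves each coordinate within ±0.0005° of the true value.
Latitude error → 0.0005 × 111000 = 55.5 m along the meridian.
Longitude error → 0.0005 × 111000 × cos 52.331° = 0.0005 × 111000 × 0.6111 ≈ 33.916 m.
Worst case both components are at the extreme and orthogonal: √(55.5² + 33.916²) ≈ 65.0426 m.

65 meters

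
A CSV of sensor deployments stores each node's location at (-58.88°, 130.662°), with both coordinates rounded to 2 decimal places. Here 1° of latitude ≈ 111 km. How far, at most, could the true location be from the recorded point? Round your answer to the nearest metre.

Rounding to 2 decimal places leaves each coordinate within ±0.005° of the true value.
North–south component: 0.005° × 111000 = 555 m.
East–west component at 58.88°: 0.005° × 111000 × cos 58.88° ≈ 0.005 × 57368.4 ≈ 286.842 m.
Worst case both components are at the extreme and orthogonal: √(555² + 286.842²) ≈ 624.743 m.

625 metres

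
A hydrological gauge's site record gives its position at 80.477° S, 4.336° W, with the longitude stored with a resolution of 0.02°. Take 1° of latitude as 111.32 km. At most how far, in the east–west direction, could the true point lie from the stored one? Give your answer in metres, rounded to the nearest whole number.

184 metres

With a 0.02° grid the true value lies within half a step, ±0.02°/2 = ±0.01°, of the stored one.
Parallels shrink by cos φ, so at 80.477° a degree of longitude is 111320 × 0.1654 ≈ 18417.2 m.
East–west error: 0.01° × 18417.2 m/° ≈ 184.172 m.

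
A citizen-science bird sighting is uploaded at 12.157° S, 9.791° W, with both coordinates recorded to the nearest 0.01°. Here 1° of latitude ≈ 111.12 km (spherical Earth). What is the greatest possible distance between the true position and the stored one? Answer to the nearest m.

777 m

Rounding to 2 decimal places leaves each coordinate within ±0.005° of the true value.
N–S: 0.005° × 111120 m/° = 555.6 m.
E–W at 12.157°: 0.005° × 111120 × cos 12.157° = 0.005 × 111120 × 0.9776 ≈ 543.14 m.
Worst case both components are at the extreme and orthogonal: √(555.6² + 543.14²) ≈ 776.977 m.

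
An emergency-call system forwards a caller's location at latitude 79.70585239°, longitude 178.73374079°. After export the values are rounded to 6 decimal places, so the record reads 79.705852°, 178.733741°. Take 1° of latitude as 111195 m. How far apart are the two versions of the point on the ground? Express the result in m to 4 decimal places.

0.0436 m

The latitude changed by +0.00000039° and the longitude by -0.00000021°.
N–S: 0.00000039° × 111195 m/° = 0.0433661 m.
East–west at this latitude: -0.00000021° × 111195 × cos 79.7059° ≈ -0.00000021 × 19870.7 = -0.00417285 m.
Combined displacement = (0.0433661² + 0.00417285²)^½ ≈ 0.0435664 m.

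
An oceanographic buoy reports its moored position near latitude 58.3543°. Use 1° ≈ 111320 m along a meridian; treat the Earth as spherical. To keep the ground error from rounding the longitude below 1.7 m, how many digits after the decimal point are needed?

At 58.3543° one degree of longitude covers 111320 × cos 58.3543° ≈ 111320 × 0.5247 ≈ 58405.7 m.
Rounding to N decimal places gives at most 0.5 × 10⁻ᴺ degrees of error, i.e. 0.5 × 10⁻ᴺ × 58405.7 m.
Setting 29202.9 × 10⁻ᴺ ≤ 1.7 gives 10ᴺ ≥ 1.718e+04, i.e. N ≥ 4.23.
At 4 places the error can reach 2.92 m, but 5 places keeps it to 0.292 m.

5 decimal places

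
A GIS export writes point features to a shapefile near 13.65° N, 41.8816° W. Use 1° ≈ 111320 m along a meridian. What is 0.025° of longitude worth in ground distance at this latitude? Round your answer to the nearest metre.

0.025° of longitude at 13.65° is 0.025 × 111320 × cos 13.65° ≈ 0.025 × 108176 = 2704.4 m.

2704 metres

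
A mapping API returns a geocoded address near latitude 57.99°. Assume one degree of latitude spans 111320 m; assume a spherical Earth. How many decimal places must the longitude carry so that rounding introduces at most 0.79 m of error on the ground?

At 57.99° one degree of longitude covers 111320 × cos 57.99° ≈ 111320 × 0.5301 ≈ 59007.1 m.
Rounding to N decimal places gives at most 0.5 × 10⁻ᴺ degrees of error, i.e. 0.5 × 10⁻ᴺ × 59007.1 m.
Need 0.5 × 59007.1 × 10⁻ᴺ ≤ 0.79 → 10⁻ᴺ ≤ 2.678e-05, so N ≥ 4.57.
At 4 places the error can reach 2.95 m, but 5 places keeps it to 0.295 m.

5 decimal places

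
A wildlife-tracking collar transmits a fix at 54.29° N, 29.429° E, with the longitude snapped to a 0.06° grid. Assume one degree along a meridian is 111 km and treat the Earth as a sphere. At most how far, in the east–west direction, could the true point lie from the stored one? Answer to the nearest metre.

With a 0.06° grid the true value lies within half a step, ±0.06°/2 = ±0.03°, of the stored one.
Parallels shrink by cos φ, so at 54.29° a degree of longitude is 111000 × 0.5837 ≈ 64788.8 m.
So at most 0.03° × 64788.8 ≈ 1943.66 m east–west.

1944 metres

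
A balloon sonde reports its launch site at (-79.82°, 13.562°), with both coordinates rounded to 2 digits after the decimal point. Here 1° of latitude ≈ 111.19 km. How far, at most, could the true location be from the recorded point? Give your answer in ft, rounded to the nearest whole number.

1852 ft

Rounding to 2 decimal places leaves each coordinate within ±0.005° of the true value.
North–south component: 0.005° × 111190 = 555.95 m.
E–W at 79.82°: 0.005° × 111190 × cos 79.82° = 0.005 × 111190 × 0.1767 ≈ 98.2593 m.
Worst case both components are at the extreme and orthogonal: √(555.95² + 98.2593²) ≈ 564.566 m.
Converting: 564.566 m × 3.2808 ft/m ≈ 1852.3 ft.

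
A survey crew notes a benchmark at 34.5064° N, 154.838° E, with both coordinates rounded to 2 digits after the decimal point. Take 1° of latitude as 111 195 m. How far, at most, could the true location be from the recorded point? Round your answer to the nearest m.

720 m

Rounding to 2 decimal places leaves each coordinate within ±0.005° of the true value.
Latitude error → 0.005 × 111195 = 555.975 m along the meridian.
E–W at 34.5064°: 0.005° × 111195 × cos 34.5064° = 0.005 × 111195 × 0.8241 ≈ 458.158 m.
Combining orthogonally: (555.975² + 458.158²)^½ ≈ 720.429 m.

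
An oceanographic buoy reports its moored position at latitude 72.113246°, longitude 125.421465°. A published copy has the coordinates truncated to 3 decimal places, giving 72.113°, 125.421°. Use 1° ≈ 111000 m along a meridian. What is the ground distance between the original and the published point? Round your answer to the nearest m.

32 m

Δlat = 72.113246 − 72.113 = +0.000246°; Δlon = 125.421465 − 125.421 = +0.000465°.
North–south shift: 0.000246 × 111000 = 27.306 m.
East–west at this latitude: 0.000465° × 111000 × cos 72.113° ≈ 0.000465 × 34092.6 = 15.8531 m.
Distance: √(27.306² + 15.8531²) ≈ 31.5743 m.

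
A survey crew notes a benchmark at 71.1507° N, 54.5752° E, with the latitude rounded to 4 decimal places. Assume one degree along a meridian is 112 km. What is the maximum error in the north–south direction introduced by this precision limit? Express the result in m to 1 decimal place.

5.6 m

Rounding to 4 decimal places leaves the latitude within ±5e-05° of the true value.
Along the meridian that is 5e-05° × 112000 m/° = 5.6 m.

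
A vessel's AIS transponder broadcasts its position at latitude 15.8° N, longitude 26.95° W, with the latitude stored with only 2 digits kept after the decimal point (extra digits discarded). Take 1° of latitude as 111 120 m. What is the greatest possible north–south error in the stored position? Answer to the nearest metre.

1111 metres

Truncating at 2 decimal places can drop up to a full unit in the last place, so the latitude may be off by as much as 0.01°.
North–south distance: 0.01° × 111120 m/° = 1111.2 m.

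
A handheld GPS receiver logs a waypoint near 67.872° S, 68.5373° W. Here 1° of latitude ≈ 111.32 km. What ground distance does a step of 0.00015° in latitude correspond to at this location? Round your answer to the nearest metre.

17 metres

Along a meridian 0.00015° is 0.00015 × 111320 = 16.698 m.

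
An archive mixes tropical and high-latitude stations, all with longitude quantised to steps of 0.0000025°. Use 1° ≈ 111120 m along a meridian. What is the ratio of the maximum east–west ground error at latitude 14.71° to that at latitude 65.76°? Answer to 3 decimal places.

With a 0.0000025° grid the true value lies within half a step, ±0.0000025°/2 = ±1.25e-06°, of the stored one.
Error at 14.71° = 1.25e-06° × 111120 × cos 14.71° ≈ 0.1389 × 0.9672 = 0.13435 m.
At 65.76°: 1.25e-06° × 111120 × cos 65.76° = 1.25e-06 × 111120 × 0.4106 ≈ 0.057027 m.
Ratio: 0.13435 / 0.057027 = cos 14.71° / cos 65.76° ≈ 2.3559.

2.356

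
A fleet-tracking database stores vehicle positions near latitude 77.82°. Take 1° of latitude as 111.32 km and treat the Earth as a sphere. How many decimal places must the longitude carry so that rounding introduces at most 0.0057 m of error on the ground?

At 77.82° one degree of longitude covers 111320 × cos 77.82° ≈ 111320 × 0.2110 ≈ 23486.7 m.
With N decimal places the half-ulp bound is 0.5·10⁻ᴺ°, or 0.5·10⁻ᴺ × 23486.7 m on the ground.
Setting 11743.3 × 10⁻ᴺ ≤ 0.0057 gives 10ᴺ ≥ 2.06e+06, i.e. N ≥ 6.31.
At 6 places the error can reach 0.0117 m, but 7 places keeps it to 0.00117 m.

7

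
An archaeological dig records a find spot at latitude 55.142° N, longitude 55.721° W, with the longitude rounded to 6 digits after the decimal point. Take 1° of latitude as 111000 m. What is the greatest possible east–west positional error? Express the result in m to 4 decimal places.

Rounding to 6 decimal places leaves the longitude within ±5e-07° of the true value.
Parallels shrink by cos φ, so at 55.142° a degree of longitude is 111000 × 0.5715 ≈ 63441.4 m.
So at most 5e-07° × 63441.4 ≈ 0.0317207 m east–west.

0.0317 m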